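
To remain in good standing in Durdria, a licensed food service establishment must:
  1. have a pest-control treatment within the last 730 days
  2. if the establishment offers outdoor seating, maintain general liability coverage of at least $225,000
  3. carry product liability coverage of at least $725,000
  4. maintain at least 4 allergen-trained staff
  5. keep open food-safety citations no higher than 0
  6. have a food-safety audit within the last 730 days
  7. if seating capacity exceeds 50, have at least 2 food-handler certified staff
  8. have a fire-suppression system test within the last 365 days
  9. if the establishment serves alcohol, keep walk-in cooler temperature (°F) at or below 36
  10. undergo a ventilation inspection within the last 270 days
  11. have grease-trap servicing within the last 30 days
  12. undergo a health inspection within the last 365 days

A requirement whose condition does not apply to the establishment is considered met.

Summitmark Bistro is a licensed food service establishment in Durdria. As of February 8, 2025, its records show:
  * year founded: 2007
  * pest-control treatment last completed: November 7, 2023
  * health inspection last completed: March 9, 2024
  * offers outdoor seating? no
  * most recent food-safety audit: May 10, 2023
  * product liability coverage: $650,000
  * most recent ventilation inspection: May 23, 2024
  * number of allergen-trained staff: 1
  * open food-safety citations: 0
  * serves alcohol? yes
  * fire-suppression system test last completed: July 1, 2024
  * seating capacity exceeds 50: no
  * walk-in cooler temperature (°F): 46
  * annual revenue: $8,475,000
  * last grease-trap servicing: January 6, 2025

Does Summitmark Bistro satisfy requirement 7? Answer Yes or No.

Yes

7. condition 'seating capacity exceeds 50' does not hold → requirement n/a → met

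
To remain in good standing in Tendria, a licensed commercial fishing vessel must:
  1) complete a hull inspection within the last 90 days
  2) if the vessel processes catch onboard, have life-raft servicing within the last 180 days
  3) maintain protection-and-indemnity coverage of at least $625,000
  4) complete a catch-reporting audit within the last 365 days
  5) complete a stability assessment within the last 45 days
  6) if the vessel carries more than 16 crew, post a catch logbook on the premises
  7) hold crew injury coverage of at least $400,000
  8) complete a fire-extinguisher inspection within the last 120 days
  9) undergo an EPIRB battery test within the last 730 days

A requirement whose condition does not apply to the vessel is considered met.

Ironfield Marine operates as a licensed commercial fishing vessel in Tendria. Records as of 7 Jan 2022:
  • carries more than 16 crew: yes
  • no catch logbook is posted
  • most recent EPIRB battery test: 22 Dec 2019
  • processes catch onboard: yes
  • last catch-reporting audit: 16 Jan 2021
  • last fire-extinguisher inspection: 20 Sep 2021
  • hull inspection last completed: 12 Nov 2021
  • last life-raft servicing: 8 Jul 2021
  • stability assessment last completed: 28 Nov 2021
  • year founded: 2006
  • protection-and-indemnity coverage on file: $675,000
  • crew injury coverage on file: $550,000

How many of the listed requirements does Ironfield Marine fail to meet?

1. hull inspection 56 days ago vs limit 90 → met
2. condition 'processes catch onboard' holds; life-raft servicing 183 days ago vs limit 180 → not met
3. protection-and-indemnity coverage $675,000 ≥ $625,000 → met
4. catch-reporting audit 356 days ago vs limit 365 → met
5. stability assessment 40 days ago vs limit 45 → met
6. condition 'carries more than 16 crew' holds; catch logbook absent → not met
7. crew injury coverage $550,000 ≥ $400,000 → met
8. fire-extinguisher inspection 109 days ago vs limit 120 → met
9. EPIRB battery test 747 days ago vs limit 730 → not met
Not met: 3 of 9

3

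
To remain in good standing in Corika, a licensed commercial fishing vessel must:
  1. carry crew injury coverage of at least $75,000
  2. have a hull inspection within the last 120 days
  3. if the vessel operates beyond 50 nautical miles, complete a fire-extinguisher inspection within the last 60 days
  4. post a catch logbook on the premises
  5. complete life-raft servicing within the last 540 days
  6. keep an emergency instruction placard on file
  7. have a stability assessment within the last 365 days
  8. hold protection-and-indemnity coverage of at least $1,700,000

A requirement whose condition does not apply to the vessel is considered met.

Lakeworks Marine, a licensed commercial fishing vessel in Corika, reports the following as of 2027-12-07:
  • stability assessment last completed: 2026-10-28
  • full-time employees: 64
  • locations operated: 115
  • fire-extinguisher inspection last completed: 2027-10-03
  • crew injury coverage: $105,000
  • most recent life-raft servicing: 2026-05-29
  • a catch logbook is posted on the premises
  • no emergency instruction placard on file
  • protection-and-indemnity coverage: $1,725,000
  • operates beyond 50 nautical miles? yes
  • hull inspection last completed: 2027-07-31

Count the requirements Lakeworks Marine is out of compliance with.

1. crew injury coverage $105,000 ≥ $75,000 → met
2. hull inspection 129 days ago vs limit 120 → not met
3. condition 'operates beyond 50 nautical miles' holds; fire-extinguisher inspection 65 days ago vs limit 60 → not met
4. catch logbook present → met
5. life-raft servicing 557 days ago vs limit 540 → not met
6. emergency instruction placard absent → not met
7. stability assessment 405 days ago vs limit 365 → not met
8. protection-and-indemnity coverage $1,725,000 ≥ $1,700,000 → met
Not met: 5 of 8

5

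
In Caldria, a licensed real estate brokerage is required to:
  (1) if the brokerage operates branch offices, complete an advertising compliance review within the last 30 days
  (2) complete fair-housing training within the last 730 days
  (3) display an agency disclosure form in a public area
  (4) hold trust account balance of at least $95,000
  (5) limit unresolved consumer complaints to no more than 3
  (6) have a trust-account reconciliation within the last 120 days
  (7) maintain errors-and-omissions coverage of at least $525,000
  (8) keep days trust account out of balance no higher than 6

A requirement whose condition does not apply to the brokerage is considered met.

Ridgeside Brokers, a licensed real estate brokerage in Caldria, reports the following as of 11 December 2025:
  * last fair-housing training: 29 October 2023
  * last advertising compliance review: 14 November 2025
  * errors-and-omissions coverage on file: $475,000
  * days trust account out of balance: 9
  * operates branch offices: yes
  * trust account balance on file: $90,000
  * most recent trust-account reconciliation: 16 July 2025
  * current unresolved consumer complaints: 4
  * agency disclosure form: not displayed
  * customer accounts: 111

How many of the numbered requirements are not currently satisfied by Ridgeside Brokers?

1. condition 'operates branch offices' holds; advertising compliance review 27 days ago vs limit 30 → met
2. fair-housing training 774 days ago vs limit 730 → not met
3. agency disclosure form absent → not met
4. trust account balance $90,000 < $95,000 → not met
5. unresolved consumer complaints 4 > 3 → not met
6. trust-account reconciliation 148 days ago vs limit 120 → not met
7. errors-and-omissions coverage $475,000 < $525,000 → not met
8. days trust account out of balance 9 > 6 → not met
Not met: 7 of 8

7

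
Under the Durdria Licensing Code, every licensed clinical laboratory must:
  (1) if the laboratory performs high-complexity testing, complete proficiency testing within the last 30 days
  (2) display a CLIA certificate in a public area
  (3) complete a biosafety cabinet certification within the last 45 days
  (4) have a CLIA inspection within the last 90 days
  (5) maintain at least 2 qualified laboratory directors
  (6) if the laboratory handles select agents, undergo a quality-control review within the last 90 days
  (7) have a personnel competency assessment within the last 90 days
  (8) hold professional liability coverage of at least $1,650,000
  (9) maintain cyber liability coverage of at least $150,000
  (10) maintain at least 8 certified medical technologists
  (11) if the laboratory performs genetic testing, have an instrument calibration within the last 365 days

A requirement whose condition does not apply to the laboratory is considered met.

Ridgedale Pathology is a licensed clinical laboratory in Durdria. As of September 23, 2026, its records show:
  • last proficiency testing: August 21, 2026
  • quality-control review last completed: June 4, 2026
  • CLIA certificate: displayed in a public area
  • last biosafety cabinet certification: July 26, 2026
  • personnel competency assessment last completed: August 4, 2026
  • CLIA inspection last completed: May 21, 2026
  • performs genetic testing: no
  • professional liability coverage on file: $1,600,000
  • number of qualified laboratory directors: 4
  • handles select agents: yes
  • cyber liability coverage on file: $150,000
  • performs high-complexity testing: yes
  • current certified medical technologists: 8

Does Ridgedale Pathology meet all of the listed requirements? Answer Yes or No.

1. condition 'performs high-complexity testing' holds; proficiency testing 33 days ago vs limit 30 → not met
2. CLIA certificate present → met
3. biosafety cabinet certification 59 days ago vs limit 45 → not met
4. CLIA inspection 125 days ago vs limit 90 → not met
5. qualified laboratory directors 4 ≥ 2 → met
6. condition 'handles select agents' holds; quality-control review 111 days ago vs limit 90 → not met
7. personnel competency assessment 50 days ago vs limit 90 → met
8. professional liability coverage $1,600,000 < $1,650,000 → not met
9. cyber liability coverage $150,000 ≥ $150,000 → met
10. certified medical technologists 8 ≥ 8 → met
11. condition 'performs genetic testing' does not hold → requirement n/a → met
Not met: 1, 3, 4, 6, 8

No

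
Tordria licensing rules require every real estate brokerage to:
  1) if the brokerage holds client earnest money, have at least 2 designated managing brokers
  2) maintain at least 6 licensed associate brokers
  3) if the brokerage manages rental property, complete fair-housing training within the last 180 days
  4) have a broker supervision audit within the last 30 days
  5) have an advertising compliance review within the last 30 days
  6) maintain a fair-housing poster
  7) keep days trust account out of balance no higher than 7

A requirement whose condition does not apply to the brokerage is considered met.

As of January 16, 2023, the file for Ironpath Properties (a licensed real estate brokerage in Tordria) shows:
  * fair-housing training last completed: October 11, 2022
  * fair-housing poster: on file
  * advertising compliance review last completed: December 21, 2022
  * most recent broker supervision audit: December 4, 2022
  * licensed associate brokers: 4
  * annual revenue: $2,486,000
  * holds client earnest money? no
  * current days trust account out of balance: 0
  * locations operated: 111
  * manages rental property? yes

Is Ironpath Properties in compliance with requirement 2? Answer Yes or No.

No

2. licensed associate brokers 4 < 6 → not met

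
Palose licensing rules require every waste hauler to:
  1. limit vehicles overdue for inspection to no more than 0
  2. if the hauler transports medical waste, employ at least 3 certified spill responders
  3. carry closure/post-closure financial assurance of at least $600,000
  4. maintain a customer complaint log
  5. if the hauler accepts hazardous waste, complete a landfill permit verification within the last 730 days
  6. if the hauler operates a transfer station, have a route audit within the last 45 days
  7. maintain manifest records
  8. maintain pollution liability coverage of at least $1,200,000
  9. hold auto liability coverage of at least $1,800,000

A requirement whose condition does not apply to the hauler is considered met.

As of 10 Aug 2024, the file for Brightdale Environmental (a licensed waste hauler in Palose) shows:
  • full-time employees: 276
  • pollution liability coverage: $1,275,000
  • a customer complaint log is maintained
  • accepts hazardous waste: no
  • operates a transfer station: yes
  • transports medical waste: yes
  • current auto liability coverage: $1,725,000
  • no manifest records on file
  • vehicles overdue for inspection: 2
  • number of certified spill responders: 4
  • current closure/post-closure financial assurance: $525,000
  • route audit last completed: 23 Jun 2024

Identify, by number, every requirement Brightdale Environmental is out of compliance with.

1, 3, 6, 7, 9

1. vehicles overdue for inspection 2 > 0 → not met
2. condition 'transports medical waste' holds; certified spill responders 4 ≥ 3 → met
3. closure/post-closure financial assurance $525,000 < $600,000 → not met
4. customer complaint log present → met
5. condition 'accepts hazardous waste' does not hold → requirement n/a → met
6. condition 'operates a transfer station' holds; route audit 48 days ago vs limit 45 → not met
7. manifest records absent → not met
8. pollution liability coverage $1,275,000 ≥ $1,200,000 → met
9. auto liability coverage $1,725,000 < $1,800,000 → not met
Not met: 1, 3, 6, 7, 9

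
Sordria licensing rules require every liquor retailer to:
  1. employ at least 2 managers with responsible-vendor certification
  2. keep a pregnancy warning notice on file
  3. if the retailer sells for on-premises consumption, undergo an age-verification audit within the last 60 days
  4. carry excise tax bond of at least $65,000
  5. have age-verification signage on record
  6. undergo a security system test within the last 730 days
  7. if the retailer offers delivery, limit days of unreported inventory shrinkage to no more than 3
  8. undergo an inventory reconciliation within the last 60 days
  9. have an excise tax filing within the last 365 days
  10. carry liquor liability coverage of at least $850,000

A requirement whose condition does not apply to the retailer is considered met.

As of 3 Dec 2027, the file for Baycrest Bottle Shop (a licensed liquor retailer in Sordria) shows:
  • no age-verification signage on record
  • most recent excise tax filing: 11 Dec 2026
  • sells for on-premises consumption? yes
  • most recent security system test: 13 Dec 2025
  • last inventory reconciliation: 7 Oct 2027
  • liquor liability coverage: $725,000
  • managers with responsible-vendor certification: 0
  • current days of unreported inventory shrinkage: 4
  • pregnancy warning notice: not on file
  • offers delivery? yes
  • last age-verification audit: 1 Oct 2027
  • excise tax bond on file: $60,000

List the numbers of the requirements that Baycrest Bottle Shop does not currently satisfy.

1, 2, 3, 4, 5, 7, 10

1. managers with responsible-vendor certification 0 < 2 → not met
2. pregnancy warning notice absent → not met
3. condition 'sells for on-premises consumption' holds; age-verification audit 63 days ago vs limit 60 → not met
4. excise tax bond $60,000 < $65,000 → not met
5. age-verification signage absent → not met
6. security system test 720 days ago vs limit 730 → met
7. condition 'offers delivery' holds; days of unreported inventory shrinkage 4 > 3 → not met
8. inventory reconciliation 57 days ago vs limit 60 → met
9. excise tax filing 357 days ago vs limit 365 → met
10. liquor liability coverage $725,000 < $850,000 → not met
Not met: 1, 2, 3, 4, 5, 7, 10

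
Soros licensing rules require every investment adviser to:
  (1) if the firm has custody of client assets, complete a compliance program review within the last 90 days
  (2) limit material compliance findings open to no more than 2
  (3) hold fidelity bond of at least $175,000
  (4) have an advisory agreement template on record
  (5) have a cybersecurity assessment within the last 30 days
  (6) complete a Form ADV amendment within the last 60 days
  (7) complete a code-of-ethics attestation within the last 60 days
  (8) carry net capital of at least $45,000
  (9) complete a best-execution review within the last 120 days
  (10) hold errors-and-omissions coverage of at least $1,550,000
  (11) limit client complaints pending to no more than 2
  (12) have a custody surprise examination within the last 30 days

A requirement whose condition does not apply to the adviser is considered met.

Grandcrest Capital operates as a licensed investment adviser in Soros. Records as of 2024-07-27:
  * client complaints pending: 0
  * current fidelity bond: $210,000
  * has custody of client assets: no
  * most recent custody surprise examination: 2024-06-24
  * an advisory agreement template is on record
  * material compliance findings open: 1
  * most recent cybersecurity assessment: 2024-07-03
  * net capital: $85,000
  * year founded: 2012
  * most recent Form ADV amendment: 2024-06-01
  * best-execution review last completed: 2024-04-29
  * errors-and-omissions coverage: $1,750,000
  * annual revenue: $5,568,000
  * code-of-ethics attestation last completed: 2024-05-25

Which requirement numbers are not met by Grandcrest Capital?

7, 12

1. condition 'has custody of client assets' does not hold → requirement n/a → met
2. material compliance findings open 1 ≤ 2 → met
3. fidelity bond $210,000 ≥ $175,000 → met
4. advisory agreement template present → met
5. cybersecurity assessment 24 days ago vs limit 30 → met
6. Form ADV amendment 56 days ago vs limit 60 → met
7. code-of-ethics attestation 63 days ago vs limit 60 → not met
8. net capital $85,000 ≥ $45,000 → met
9. best-execution review 89 days ago vs limit 120 → met
10. errors-and-omissions coverage $1,750,000 ≥ $1,550,000 → met
11. client complaints pending 0 ≤ 2 → met
12. custody surprise examination 33 days ago vs limit 30 → not met
Not met: 7, 12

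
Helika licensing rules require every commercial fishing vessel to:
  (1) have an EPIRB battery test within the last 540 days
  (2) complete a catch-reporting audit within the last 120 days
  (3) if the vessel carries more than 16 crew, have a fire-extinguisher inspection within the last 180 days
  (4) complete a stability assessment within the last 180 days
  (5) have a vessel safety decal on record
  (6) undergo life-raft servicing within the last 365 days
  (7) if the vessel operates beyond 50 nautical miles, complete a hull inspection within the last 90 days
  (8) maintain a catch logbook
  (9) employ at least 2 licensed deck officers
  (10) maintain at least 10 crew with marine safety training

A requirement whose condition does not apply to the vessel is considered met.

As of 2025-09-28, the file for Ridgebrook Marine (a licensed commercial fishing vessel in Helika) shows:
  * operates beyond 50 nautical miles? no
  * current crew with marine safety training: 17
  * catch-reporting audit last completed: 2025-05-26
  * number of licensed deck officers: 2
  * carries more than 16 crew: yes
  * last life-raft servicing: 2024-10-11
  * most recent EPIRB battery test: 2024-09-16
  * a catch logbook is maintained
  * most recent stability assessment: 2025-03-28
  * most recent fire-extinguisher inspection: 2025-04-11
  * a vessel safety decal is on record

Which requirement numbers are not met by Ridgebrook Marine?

2, 4

1. EPIRB battery test 377 days ago vs limit 540 → met
2. catch-reporting audit 125 days ago vs limit 120 → not met
3. condition 'carries more than 16 crew' holds; fire-extinguisher inspection 170 days ago vs limit 180 → met
4. stability assessment 184 days ago vs limit 180 → not met
5. vessel safety decal present → met
6. life-raft servicing 352 days ago vs limit 365 → met
7. condition 'operates beyond 50 nautical miles' does not hold → requirement n/a → met
8. catch logbook present → met
9. licensed deck officers 2 ≥ 2 → met
10. crew with marine safety training 17 ≥ 10 → met
Not met: 2, 4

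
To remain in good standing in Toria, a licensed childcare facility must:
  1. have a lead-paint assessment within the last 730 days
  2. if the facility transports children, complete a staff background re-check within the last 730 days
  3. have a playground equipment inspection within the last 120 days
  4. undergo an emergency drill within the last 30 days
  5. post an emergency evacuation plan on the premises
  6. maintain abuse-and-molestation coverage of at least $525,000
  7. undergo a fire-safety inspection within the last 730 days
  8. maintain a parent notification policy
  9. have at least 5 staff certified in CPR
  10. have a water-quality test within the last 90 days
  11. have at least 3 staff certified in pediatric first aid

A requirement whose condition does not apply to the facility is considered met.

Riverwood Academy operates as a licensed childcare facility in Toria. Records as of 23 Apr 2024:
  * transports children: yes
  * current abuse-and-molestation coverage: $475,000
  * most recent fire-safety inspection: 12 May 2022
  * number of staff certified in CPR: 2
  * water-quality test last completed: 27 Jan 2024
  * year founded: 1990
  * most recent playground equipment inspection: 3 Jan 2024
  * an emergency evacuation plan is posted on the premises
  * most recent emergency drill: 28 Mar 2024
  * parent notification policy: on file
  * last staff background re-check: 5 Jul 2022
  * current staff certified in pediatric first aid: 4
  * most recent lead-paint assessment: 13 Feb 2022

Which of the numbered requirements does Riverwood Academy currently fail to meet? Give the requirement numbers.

1, 6, 9

1. lead-paint assessment 800 days ago vs limit 730 → not met
2. condition 'transports children' holds; staff background re-check 658 days ago vs limit 730 → met
3. playground equipment inspection 111 days ago vs limit 120 → met
4. emergency drill 26 days ago vs limit 30 → met
5. emergency evacuation plan present → met
6. abuse-and-molestation coverage $475,000 < $525,000 → not met
7. fire-safety inspection 712 days ago vs limit 730 → met
8. parent notification policy present → met
9. staff certified in CPR 2 < 5 → not met
10. water-quality test 87 days ago vs limit 90 → met
11. staff certified in pediatric first aid 4 ≥ 3 → met
Not met: 1, 6, 9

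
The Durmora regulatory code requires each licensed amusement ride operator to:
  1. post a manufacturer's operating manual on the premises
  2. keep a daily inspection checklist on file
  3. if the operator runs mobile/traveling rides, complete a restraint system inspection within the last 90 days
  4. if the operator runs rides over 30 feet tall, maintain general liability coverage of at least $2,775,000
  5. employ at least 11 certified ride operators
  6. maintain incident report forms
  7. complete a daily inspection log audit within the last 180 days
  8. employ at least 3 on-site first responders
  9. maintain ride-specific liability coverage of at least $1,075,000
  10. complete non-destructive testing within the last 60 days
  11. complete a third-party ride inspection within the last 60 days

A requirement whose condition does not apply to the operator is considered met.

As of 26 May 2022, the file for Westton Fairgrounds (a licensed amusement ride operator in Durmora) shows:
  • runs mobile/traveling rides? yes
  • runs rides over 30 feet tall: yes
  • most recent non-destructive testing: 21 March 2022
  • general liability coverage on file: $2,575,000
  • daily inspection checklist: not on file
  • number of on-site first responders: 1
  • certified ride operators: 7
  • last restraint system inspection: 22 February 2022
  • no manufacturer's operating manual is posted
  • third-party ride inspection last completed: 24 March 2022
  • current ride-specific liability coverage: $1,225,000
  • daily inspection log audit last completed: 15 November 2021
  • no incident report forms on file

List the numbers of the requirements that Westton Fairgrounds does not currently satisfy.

1, 2, 3, 4, 5, 6, 7, 8, 10, 11

1. manufacturer's operating manual absent → not met
2. daily inspection checklist absent → not met
3. condition 'runs mobile/traveling rides' holds; restraint system inspection 93 days ago vs limit 90 → not met
4. condition 'runs rides over 30 feet tall' holds; general liability coverage $2,575,000 < $2,775,000 → not met
5. certified ride operators 7 < 11 → not met
6. incident report forms absent → not met
7. daily inspection log audit 192 days ago vs limit 180 → not met
8. on-site first responders 1 < 3 → not met
9. ride-specific liability coverage $1,225,000 ≥ $1,075,000 → met
10. non-destructive testing 66 days ago vs limit 60 → not met
11. third-party ride inspection 63 days ago vs limit 60 → not met
Not met: 1, 2, 3, 4, 5, 6, 7, 8, 10, 11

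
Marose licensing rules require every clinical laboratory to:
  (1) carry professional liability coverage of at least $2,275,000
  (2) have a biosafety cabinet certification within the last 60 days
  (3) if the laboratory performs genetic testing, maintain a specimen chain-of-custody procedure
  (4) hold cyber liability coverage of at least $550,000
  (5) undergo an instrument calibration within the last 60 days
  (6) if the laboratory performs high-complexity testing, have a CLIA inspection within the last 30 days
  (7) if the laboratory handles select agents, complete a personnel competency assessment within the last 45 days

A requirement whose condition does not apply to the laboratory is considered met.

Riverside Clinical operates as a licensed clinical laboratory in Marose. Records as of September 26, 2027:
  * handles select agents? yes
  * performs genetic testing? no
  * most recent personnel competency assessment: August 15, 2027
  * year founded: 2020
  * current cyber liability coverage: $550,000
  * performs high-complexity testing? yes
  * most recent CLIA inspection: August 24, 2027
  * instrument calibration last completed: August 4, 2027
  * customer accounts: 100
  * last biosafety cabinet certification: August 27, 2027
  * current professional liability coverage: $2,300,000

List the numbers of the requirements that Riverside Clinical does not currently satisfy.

6

1. professional liability coverage $2,300,000 ≥ $2,275,000 → met
2. biosafety cabinet certification 30 days ago vs limit 60 → met
3. condition 'performs genetic testing' does not hold → requirement n/a → met
4. cyber liability coverage $550,000 ≥ $550,000 → met
5. instrument calibration 53 days ago vs limit 60 → met
6. condition 'performs high-complexity testing' holds; CLIA inspection 33 days ago vs limit 30 → not met
7. condition 'handles select agents' holds; personnel competency assessment 42 days ago vs limit 45 → met
Not met: 6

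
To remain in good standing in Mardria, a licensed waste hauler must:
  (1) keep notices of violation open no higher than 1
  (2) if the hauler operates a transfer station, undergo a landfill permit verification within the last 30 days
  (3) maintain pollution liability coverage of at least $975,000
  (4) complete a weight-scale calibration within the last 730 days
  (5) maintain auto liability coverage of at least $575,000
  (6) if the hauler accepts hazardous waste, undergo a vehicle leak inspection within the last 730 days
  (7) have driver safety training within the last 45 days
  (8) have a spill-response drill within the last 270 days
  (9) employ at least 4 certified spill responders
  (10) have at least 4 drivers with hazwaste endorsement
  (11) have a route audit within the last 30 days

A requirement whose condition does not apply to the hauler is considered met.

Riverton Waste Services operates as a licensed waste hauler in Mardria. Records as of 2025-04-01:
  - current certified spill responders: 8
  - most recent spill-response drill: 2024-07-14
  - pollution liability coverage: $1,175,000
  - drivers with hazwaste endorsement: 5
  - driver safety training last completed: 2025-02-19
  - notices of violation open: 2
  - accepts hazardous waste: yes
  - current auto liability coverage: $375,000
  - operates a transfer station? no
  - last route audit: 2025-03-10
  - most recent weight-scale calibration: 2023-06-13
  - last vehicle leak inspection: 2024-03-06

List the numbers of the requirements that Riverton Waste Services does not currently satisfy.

1, 5

1. notices of violation open 2 > 1 → not met
2. condition 'operates a transfer station' does not hold → requirement n/a → met
3. pollution liability coverage $1,175,000 ≥ $975,000 → met
4. weight-scale calibration 658 days ago vs limit 730 → met
5. auto liability coverage $375,000 < $575,000 → not met
6. condition 'accepts hazardous waste' holds; vehicle leak inspection 391 days ago vs limit 730 → met
7. driver safety training 41 days ago vs limit 45 → met
8. spill-response drill 261 days ago vs limit 270 → met
9. certified spill responders 8 ≥ 4 → met
10. drivers with hazwaste endorsement 5 ≥ 4 → met
11. route audit 22 days ago vs limit 30 → met
Not met: 1, 5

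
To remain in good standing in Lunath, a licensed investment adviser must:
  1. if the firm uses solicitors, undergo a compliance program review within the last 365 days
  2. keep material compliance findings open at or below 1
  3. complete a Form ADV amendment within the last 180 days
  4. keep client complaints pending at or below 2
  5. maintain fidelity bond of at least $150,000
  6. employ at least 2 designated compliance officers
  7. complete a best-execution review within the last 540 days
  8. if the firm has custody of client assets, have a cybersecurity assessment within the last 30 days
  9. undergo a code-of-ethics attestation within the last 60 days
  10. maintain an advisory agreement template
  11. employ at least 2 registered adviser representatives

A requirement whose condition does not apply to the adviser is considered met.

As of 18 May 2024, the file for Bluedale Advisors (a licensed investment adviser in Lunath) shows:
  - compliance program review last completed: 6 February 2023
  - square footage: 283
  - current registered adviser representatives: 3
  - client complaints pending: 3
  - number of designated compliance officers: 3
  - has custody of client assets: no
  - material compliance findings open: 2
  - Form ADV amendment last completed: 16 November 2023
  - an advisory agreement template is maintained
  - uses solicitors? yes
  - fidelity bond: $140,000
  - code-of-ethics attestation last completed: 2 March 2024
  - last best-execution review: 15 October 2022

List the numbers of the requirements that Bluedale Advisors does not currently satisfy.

1, 2, 3, 4, 5, 7, 9

1. condition 'uses solicitors' holds; compliance program review 467 days ago vs limit 365 → not met
2. material compliance findings open 2 > 1 → not met
3. Form ADV amendment 184 days ago vs limit 180 → not met
4. client complaints pending 3 > 2 → not met
5. fidelity bond $140,000 < $150,000 → not met
6. designated compliance officers 3 ≥ 2 → met
7. best-execution review 581 days ago vs limit 540 → not met
8. condition 'has custody of client assets' does not hold → requirement n/a → met
9. code-of-ethics attestation 77 days ago vs limit 60 → not met
10. advisory agreement template present → met
11. registered adviser representatives 3 ≥ 2 → met
Not met: 1, 2, 3, 4, 5, 7, 9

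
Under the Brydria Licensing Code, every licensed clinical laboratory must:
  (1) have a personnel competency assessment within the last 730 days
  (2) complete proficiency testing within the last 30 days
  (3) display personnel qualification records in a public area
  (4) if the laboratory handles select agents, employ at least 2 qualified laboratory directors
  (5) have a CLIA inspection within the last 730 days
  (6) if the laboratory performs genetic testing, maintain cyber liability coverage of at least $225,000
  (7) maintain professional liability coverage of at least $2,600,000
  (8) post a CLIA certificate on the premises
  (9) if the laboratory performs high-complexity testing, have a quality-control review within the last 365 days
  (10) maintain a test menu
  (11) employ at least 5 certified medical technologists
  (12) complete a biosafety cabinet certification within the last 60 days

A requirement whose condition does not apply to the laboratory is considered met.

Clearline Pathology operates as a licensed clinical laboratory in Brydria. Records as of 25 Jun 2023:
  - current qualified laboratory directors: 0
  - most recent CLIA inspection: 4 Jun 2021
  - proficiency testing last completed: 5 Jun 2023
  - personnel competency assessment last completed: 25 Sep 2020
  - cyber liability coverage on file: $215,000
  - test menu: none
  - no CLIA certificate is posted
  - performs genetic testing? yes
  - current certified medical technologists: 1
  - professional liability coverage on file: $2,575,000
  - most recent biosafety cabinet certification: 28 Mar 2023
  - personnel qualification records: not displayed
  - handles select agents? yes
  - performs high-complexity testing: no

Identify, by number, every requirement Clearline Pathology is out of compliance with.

1, 3, 4, 5, 6, 7, 8, 10, 11, 12

1. personnel competency assessment 1003 days ago vs limit 730 → not met
2. proficiency testing 20 days ago vs limit 30 → met
3. personnel qualification records absent → not met
4. condition 'handles select agents' holds; qualified laboratory directors 0 < 2 → not met
5. CLIA inspection 751 days ago vs limit 730 → not met
6. condition 'performs genetic testing' holds; cyber liability coverage $215,000 < $225,000 → not met
7. professional liability coverage $2,575,000 < $2,600,000 → not met
8. CLIA certificate absent → not met
9. condition 'performs high-complexity testing' does not hold → requirement n/a → met
10. test menu absent → not met
11. certified medical technologists 1 < 5 → not met
12. biosafety cabinet certification 89 days ago vs limit 60 → not met
Not met: 1, 3, 4, 5, 6, 7, 8, 10, 11, 12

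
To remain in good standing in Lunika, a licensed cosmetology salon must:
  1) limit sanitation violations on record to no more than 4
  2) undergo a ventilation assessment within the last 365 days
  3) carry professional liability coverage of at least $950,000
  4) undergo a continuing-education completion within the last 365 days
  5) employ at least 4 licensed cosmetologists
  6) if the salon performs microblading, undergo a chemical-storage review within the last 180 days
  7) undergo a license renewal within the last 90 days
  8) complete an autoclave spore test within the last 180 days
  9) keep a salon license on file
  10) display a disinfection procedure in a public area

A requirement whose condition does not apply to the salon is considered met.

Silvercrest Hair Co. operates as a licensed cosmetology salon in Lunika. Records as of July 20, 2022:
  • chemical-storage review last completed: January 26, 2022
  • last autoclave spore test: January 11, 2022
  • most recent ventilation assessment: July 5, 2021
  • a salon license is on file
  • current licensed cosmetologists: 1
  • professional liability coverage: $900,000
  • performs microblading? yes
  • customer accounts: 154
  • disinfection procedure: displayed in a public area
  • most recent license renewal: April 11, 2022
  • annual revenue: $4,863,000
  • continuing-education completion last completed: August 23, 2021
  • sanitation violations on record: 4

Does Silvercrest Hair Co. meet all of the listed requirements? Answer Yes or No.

No

1. sanitation violations on record 4 ≤ 4 → met
2. ventilation assessment 380 days ago vs limit 365 → not met
3. professional liability coverage $900,000 < $950,000 → not met
4. continuing-education completion 331 days ago vs limit 365 → met
5. licensed cosmetologists 1 < 4 → not met
6. condition 'performs microblading' holds; chemical-storage review 175 days ago vs limit 180 → met
7. license renewal 100 days ago vs limit 90 → not met
8. autoclave spore test 190 days ago vs limit 180 → not met
9. salon license present → met
10. disinfection procedure present → met
Not met: 2, 3, 5, 7, 8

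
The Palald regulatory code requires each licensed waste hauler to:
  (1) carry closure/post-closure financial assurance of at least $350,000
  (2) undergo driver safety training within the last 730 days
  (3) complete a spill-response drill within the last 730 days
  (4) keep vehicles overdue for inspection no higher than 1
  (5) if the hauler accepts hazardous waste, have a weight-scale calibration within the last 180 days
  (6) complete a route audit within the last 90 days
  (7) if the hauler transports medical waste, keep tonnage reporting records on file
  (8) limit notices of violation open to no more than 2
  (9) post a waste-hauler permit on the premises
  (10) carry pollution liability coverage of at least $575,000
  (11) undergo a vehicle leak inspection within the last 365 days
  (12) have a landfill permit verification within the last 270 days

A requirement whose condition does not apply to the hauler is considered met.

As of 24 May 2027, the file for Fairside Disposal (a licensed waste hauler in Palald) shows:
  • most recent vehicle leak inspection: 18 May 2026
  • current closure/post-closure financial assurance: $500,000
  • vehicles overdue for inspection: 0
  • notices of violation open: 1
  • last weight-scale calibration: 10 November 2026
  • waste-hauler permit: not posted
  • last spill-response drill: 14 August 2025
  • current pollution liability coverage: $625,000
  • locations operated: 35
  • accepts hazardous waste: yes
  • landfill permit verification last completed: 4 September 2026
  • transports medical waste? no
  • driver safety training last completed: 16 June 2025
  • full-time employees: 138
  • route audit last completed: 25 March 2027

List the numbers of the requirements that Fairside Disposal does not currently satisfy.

1. closure/post-closure financial assurance $500,000 ≥ $350,000 → met
2. driver safety training 707 days ago vs limit 730 → met
3. spill-response drill 648 days ago vs limit 730 → met
4. vehicles overdue for inspection 0 ≤ 1 → met
5. condition 'accepts hazardous waste' holds; weight-scale calibration 195 days ago vs limit 180 → not met
6. route audit 60 days ago vs limit 90 → met
7. condition 'transports medical waste' does not hold → requirement n/a → met
8. notices of violation open 1 ≤ 2 → met
9. waste-hauler permit absent → not met
10. pollution liability coverage $625,000 ≥ $575,000 → met
11. vehicle leak inspection 371 days ago vs limit 365 → not met
12. landfill permit verification 262 days ago vs limit 270 → met
Not met: 5, 9, 11

5, 9, 11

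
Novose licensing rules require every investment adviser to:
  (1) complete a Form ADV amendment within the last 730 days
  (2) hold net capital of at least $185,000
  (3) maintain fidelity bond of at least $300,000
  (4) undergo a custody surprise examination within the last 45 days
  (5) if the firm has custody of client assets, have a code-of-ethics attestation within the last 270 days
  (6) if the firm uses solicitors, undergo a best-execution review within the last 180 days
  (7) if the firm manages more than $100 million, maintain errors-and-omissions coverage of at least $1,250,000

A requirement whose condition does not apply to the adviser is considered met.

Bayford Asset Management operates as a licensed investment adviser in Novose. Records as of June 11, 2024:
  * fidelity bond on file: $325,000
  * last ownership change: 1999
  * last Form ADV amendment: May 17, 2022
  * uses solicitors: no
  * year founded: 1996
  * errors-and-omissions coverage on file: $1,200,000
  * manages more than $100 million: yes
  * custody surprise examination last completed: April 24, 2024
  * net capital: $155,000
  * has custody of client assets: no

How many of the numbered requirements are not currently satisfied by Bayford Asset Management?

1. Form ADV amendment 756 days ago vs limit 730 → not met
2. net capital $155,000 < $185,000 → not met
3. fidelity bond $325,000 ≥ $300,000 → met
4. custody surprise examination 48 days ago vs limit 45 → not met
5. condition 'has custody of client assets' does not hold → requirement n/a → met
6. condition 'uses solicitors' does not hold → requirement n/a → met
7. condition 'manages more than $100 million' holds; errors-and-omissions coverage $1,200,000 < $1,250,000 → not met
Not met: 4 of 7

4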